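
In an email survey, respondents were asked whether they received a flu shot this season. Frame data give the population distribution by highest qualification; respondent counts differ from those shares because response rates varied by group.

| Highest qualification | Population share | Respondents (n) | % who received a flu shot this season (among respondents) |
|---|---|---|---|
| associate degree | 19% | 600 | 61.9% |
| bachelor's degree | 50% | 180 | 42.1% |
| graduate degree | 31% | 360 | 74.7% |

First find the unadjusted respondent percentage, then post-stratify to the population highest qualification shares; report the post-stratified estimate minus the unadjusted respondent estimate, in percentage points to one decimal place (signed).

Naive respondent-only estimate (weights = respondent counts):
  (600/1140)×61.9 + (180/1140)×42.1 + (360/1140)×74.7 = 62.8158%
Post-stratifying to population shares instead:
  0.19×61.9 + 0.5×42.1 + 0.31×74.7 = 55.968%
Difference = 55.968 − 62.8158 = -6.8478 pp.

-6.8 percentage points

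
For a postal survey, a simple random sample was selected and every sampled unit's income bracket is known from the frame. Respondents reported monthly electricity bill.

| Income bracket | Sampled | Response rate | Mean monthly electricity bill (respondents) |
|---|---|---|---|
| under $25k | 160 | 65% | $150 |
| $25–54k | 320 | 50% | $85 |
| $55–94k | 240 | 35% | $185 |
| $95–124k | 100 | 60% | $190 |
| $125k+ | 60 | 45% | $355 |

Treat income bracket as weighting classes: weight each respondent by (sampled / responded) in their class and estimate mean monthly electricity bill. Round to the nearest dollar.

$154

Inverse-response-rate weighting restores each class to its sampled count, so class totals weight by n_sampled:
  under $25k: 160 × 150 = 24,000
  $25–54k: 320 × 85 = 27,200
  $55–94k: 240 × 185 = 44,400
  $95–124k: 100 × 190 = 19,000
  $125k+: 60 × 355 = 21,300
Adjusted estimate = 135,900 / 880 = 154.432 → $154.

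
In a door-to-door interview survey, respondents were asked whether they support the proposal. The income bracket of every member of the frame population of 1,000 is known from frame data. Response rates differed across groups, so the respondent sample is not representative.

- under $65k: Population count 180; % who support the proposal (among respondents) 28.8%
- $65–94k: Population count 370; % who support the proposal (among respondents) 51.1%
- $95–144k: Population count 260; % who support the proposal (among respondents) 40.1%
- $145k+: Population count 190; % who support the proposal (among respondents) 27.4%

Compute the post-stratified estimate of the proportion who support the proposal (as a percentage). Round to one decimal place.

Each cell contributes population-share × respondent value:
  under $65k: (180/1,000) × 28.8 = 5.184
  $65–94k: (370/1,000) × 51.1 = 18.907
  $95–144k: (260/1,000) × 40.1 = 10.426
  $145k+: (190/1,000) × 27.4 = 5.206
Post-stratified estimate = 39.723 → 39.7%.

39.7%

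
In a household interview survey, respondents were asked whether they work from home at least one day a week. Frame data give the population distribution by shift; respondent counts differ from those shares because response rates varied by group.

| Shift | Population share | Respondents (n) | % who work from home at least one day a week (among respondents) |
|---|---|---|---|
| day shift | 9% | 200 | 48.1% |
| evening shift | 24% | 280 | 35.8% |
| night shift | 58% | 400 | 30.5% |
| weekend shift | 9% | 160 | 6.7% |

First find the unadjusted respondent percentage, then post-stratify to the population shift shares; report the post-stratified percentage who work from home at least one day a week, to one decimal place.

31.2%

Unadjusted (pooled respondent) estimate weights by respondent counts:
  (200/1040)×48.1 + (280/1040)×35.8 + (400/1040)×30.5 + (160/1040)×6.7 = 31.65%
Post-stratifying to population shares instead:
  0.09×48.1 + 0.24×35.8 + 0.58×30.5 + 0.09×6.7 = 31.214%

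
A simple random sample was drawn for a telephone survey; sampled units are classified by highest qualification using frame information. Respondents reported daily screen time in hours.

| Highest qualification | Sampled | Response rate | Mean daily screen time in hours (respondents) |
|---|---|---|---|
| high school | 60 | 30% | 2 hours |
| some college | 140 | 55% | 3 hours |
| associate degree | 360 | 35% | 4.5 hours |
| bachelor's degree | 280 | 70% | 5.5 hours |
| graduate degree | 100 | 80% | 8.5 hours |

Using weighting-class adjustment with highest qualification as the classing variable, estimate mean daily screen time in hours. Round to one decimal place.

4.8

With weight = n_sampled/n_responded per class, the weighted class total is n_sampled:
  high school: 60 × 2 = 120
  some college: 140 × 3 = 420
  associate degree: 360 × 4.5 = 1620
  bachelor's degree: 280 × 5.5 = 1540
  graduate degree: 100 × 8.5 = 850
Adjusted estimate = 4550 / 940 = 4.84043 → 4.8.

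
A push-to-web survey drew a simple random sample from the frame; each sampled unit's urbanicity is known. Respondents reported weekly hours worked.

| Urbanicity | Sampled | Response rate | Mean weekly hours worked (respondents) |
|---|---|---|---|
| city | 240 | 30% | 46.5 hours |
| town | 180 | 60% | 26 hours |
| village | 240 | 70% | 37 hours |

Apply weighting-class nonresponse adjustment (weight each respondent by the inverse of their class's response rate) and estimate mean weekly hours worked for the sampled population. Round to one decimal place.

With weight = n_sampled/n_responded per class, the weighted class total is n_sampled:
  city: 240 × 46.5 = 11,160
  town: 180 × 26 = 4680
  village: 240 × 37 = 8880
Adjusted estimate = 24,720 / 660 = 37.4545 → 37.5.

37.5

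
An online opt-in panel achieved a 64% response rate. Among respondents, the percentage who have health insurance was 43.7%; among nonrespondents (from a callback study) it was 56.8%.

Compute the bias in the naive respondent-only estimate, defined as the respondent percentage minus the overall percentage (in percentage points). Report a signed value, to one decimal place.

-4.7 percentage points

Nonresponse fraction = 1 − 0.64 = 0.36.
Bias = (nonresponse fraction) × (respondent percentage − nonrespondent percentage)
     = 0.36 × (43.7 − 56.8) = 0.36 × -13.1 = -4.716.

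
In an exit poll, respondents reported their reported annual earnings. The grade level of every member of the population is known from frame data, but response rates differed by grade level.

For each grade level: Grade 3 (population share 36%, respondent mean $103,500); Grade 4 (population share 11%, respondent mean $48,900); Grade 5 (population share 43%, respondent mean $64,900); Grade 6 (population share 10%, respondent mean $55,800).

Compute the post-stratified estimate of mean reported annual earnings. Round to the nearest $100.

$76,100

Each cell contributes population-share × respondent value:
  Grade 3: 0.36 × 103,500 = 37,260
  Grade 4: 0.11 × 48,900 = 5379
  Grade 5: 0.43 × 64,900 = 27,907
  Grade 6: 0.1 × 55,800 = 5580
Post-stratified estimate = 76,126 → $76,100.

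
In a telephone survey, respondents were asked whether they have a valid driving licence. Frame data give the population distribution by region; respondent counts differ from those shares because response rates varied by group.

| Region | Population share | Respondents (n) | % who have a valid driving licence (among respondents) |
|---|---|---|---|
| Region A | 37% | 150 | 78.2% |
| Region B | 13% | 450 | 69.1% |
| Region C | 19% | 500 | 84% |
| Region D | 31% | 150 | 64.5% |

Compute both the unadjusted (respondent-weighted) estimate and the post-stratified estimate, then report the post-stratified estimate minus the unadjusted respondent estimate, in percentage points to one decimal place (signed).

-1.7 percentage points

Naive respondent-only estimate (weights = respondent counts):
  (150/1250)×78.2 + (450/1250)×69.1 + (500/1250)×84 + (150/1250)×64.5 = 75.6%
Post-stratifying to population shares instead:
  0.37×78.2 + 0.13×69.1 + 0.19×84 + 0.31×64.5 = 73.872%
Difference = 73.872 − 75.6 = -1.728 pp.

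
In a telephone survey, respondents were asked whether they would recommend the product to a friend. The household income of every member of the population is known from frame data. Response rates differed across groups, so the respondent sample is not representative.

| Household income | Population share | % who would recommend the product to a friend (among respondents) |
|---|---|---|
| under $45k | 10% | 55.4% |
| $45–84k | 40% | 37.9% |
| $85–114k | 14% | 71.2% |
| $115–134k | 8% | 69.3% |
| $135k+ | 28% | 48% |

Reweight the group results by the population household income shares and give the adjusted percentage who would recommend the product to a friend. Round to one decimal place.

49.7%

Post-stratification weights by population share, not respondent share:
  under $45k: 0.1 × 55.4 = 5.54
  $45–84k: 0.4 × 37.9 = 15.16
  $85–114k: 0.14 × 71.2 = 9.968
  $115–134k: 0.08 × 69.3 = 5.544
  $135k+: 0.28 × 48 = 13.44
Post-stratified estimate = 49.652 → 49.7%.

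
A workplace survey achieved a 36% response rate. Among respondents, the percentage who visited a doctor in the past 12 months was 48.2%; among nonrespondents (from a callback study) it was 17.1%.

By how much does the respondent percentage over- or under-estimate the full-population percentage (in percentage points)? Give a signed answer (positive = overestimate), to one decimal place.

+19.9 percentage points

Nonresponse fraction = 1 − 0.36 = 0.64.
Bias = (nonresponse fraction) × (respondent percentage − nonrespondent percentage)
     = 0.64 × (48.2 − 17.1) = 0.64 × 31.1 = 19.904.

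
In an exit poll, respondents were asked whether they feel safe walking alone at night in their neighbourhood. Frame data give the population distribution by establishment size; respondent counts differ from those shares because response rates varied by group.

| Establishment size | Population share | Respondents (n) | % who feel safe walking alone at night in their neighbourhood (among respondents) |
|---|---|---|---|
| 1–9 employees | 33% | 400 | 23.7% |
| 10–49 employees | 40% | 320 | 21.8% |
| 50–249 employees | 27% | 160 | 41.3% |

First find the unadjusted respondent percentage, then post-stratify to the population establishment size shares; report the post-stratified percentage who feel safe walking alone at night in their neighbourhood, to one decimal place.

Naive respondent-only estimate (weights = respondent counts):
  (400/880)×23.7 + (320/880)×21.8 + (160/880)×41.3 = 26.2091%
Post-stratified estimate weights by population shares:
  0.33×23.7 + 0.4×21.8 + 0.27×41.3 = 27.692%

27.7%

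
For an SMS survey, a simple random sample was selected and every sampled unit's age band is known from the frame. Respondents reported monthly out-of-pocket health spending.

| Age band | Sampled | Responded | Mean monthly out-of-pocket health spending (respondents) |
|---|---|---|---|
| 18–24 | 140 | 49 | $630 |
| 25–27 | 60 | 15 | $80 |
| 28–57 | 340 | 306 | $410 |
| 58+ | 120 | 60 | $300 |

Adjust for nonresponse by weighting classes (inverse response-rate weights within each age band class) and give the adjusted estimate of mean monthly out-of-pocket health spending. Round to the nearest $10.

Response rates by class: 18–24 49/140 = 35%, 25–27 15/60 = 25%, 28–57 306/340 = 90%, 58+ 60/120 = 50%.
Weighting each respondent by the inverse class response rate inflates each class back to its sampled size, so the class weight is n_sampled:
  18–24: 140 × 630 = 88,200
  25–27: 60 × 80 = 4800
  28–57: 340 × 410 = 139,400
  58+: 120 × 300 = 36,000
Adjusted estimate = 268,400 / 660 = 406.667 → $410.

$410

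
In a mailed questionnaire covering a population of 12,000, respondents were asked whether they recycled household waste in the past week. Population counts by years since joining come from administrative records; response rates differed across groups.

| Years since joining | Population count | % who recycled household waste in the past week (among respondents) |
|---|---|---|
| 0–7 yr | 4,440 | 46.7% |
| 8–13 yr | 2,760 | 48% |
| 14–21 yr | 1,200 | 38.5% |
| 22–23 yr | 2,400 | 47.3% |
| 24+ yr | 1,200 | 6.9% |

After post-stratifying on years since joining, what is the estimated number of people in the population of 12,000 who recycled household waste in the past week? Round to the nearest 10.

5,080

Apply each group's respondent rate to its population count:
  0–7 yr: 4,440 × 46.7% = 2073.48
  8–13 yr: 2,760 × 48% = 1324.8
  14–21 yr: 1,200 × 38.5% = 462
  22–23 yr: 2,400 × 47.3% = 1135.2
  24+ yr: 1,200 × 6.9% = 82.8
Estimated total = 5078.28 → 5,080.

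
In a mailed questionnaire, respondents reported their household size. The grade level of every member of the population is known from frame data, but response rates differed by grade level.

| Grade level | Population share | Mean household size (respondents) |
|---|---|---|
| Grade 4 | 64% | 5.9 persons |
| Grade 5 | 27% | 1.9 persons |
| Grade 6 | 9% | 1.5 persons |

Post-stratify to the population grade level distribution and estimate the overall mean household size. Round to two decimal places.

Each cell contributes population-share × respondent value:
  Grade 4: 0.64 × 5.9 = 3.776
  Grade 5: 0.27 × 1.9 = 0.513
  Grade 6: 0.09 × 1.5 = 0.135
Post-stratified estimate = 4.424 → 4.42.

4.42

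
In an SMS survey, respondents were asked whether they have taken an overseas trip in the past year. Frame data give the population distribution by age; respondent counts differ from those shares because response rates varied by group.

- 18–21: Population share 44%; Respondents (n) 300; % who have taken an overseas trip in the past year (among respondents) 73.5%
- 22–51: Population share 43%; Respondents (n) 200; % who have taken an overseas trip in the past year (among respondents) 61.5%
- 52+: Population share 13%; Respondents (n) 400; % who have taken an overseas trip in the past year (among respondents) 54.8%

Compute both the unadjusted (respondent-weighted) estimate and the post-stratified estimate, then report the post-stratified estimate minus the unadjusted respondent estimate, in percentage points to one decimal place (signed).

Without adjustment, the pooled respondent share is:
  (300/900)×73.5 + (200/900)×61.5 + (400/900)×54.8 = 62.5222%
Reweighting by population age shares:
  0.44×73.5 + 0.43×61.5 + 0.13×54.8 = 65.909%
Difference = 65.909 − 62.5222 = 3.3868 pp.

+3.4 percentage points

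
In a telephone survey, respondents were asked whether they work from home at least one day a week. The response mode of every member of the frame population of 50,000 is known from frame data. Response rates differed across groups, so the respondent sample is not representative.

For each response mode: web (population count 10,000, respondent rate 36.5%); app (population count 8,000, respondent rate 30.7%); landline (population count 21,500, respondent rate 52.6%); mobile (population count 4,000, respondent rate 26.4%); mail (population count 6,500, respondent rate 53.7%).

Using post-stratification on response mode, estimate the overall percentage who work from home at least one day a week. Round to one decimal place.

Weight each group's respondent value by its population share:
  web: (10,000/50,000) × 36.5 = 7.3
  app: (8,000/50,000) × 30.7 = 4.912
  landline: (21,500/50,000) × 52.6 = 22.618
  mobile: (4,000/50,000) × 26.4 = 2.112
  mail: (6,500/50,000) × 53.7 = 6.981
Post-stratified estimate = 43.923 → 43.9%.

43.9%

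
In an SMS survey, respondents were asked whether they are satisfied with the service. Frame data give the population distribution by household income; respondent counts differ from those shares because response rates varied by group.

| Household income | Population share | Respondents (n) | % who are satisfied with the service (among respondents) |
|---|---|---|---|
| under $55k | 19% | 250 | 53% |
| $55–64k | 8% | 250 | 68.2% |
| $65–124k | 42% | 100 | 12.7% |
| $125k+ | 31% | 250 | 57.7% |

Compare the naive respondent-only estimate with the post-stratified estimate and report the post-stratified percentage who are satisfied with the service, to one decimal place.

38.7%

Unadjusted (pooled respondent) estimate weights by respondent counts:
  (250/850)×53 + (250/850)×68.2 + (100/850)×12.7 + (250/850)×57.7 = 54.1118%
Post-stratified estimate weights by population shares:
  0.19×53 + 0.08×68.2 + 0.42×12.7 + 0.31×57.7 = 38.747%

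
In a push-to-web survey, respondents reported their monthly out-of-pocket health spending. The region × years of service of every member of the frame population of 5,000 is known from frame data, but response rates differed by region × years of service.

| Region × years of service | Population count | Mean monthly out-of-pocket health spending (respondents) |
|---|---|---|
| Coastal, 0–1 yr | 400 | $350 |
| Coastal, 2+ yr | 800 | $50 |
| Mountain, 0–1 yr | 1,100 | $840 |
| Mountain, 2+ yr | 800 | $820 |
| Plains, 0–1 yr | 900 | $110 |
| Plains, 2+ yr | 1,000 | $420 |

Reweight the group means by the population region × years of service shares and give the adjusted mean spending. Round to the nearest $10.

$460

Weight each group's respondent value by its population share:
  Coastal, 0–1 yr: (400/5,000) × 350 = 28
  Coastal, 2+ yr: (800/5,000) × 50 = 8
  Mountain, 0–1 yr: (1,100/5,000) × 840 = 184.8
  Mountain, 2+ yr: (800/5,000) × 820 = 131.2
  Plains, 0–1 yr: (900/5,000) × 110 = 19.8
  Plains, 2+ yr: (1,000/5,000) × 420 = 84
Post-stratified estimate = 455.8 → $460.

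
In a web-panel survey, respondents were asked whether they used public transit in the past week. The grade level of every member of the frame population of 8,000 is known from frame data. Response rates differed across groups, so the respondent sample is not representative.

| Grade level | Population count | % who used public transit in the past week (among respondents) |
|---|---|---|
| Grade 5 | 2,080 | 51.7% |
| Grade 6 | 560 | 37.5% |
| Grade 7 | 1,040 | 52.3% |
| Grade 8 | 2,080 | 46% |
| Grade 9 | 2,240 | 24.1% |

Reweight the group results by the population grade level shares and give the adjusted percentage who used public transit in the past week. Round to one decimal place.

41.6%

Weight each group's respondent value by its population share:
  Grade 5: (2,080/8,000) × 51.7 = 13.442
  Grade 6: (560/8,000) × 37.5 = 2.625
  Grade 7: (1,040/8,000) × 52.3 = 6.799
  Grade 8: (2,080/8,000) × 46 = 11.96
  Grade 9: (2,240/8,000) × 24.1 = 6.748
Post-stratified estimate = 41.574 → 41.6%.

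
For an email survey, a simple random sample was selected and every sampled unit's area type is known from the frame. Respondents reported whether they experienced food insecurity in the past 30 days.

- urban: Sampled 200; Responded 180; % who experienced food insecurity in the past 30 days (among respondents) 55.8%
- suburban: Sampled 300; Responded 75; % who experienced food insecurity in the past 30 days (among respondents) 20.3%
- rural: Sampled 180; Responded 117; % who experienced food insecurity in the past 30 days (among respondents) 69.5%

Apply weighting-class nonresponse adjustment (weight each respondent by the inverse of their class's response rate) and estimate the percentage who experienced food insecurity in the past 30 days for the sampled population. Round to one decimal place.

43.8%

Class response rates: urban 180/200 = 90%, suburban 75/300 = 25%, rural 117/180 = 65%.
Inverse-response-rate weighting restores each class to its sampled count, so class totals weight by n_sampled:
  urban: 200 × 55.8 = 11,160
  suburban: 300 × 20.3 = 6090
  rural: 180 × 69.5 = 12,510
Adjusted estimate = 29,760 / 680 = 43.7647 → 43.8%.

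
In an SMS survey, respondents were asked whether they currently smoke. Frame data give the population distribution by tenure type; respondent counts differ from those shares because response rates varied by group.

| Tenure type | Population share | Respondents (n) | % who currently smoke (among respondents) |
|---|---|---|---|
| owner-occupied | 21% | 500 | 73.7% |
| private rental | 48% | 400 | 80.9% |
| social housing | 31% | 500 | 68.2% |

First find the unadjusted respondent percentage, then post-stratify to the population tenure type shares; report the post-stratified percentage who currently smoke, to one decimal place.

Naive respondent-only estimate (weights = respondent counts):
  (500/1400)×73.7 + (400/1400)×80.9 + (500/1400)×68.2 = 73.7929%
Reweighting by population tenure type shares:
  0.21×73.7 + 0.48×80.9 + 0.31×68.2 = 75.451%

75.5%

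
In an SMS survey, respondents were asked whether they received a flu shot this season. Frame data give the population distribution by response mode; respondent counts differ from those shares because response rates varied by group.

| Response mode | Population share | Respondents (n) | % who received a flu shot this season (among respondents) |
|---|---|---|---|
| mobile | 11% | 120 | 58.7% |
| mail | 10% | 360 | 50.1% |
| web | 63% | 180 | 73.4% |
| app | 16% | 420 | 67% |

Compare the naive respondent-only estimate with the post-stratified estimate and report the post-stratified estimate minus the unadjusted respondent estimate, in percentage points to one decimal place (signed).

Without adjustment, the pooled respondent share is:
  (120/1080)×58.7 + (360/1080)×50.1 + (180/1080)×73.4 + (420/1080)×67 = 61.5111%
Post-stratifying to population shares instead:
  0.11×58.7 + 0.1×50.1 + 0.63×73.4 + 0.16×67 = 68.429%
Difference = 68.429 − 61.5111 = 6.9179 pp.

+6.9 percentage points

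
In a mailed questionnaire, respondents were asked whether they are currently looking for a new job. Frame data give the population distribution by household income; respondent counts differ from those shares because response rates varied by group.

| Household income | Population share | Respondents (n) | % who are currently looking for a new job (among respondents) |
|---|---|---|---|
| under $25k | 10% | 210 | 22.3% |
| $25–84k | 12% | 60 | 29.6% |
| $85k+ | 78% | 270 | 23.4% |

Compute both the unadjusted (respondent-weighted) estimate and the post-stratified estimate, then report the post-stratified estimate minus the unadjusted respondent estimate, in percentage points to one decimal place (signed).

+0.4 percentage points

Naive respondent-only estimate (weights = respondent counts):
  (210/540)×22.3 + (60/540)×29.6 + (270/540)×23.4 = 23.6611%
Reweighting by population household income shares:
  0.1×22.3 + 0.12×29.6 + 0.78×23.4 = 24.034%
Difference = 24.034 − 23.6611 = 0.3729 pp.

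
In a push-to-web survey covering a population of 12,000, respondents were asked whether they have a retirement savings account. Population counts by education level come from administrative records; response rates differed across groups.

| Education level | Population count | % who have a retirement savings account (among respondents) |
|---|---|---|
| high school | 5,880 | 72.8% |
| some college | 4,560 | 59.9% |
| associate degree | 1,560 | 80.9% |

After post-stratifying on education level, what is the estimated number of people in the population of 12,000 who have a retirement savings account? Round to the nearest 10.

Each cell contributes its population count × the respondent rate:
  high school: 5,880 × 72.8% = 4280.64
  some college: 4,560 × 59.9% = 2731.44
  associate degree: 1,560 × 80.9% = 1262.04
Estimated total = 8274.12 → 8,270.

8,270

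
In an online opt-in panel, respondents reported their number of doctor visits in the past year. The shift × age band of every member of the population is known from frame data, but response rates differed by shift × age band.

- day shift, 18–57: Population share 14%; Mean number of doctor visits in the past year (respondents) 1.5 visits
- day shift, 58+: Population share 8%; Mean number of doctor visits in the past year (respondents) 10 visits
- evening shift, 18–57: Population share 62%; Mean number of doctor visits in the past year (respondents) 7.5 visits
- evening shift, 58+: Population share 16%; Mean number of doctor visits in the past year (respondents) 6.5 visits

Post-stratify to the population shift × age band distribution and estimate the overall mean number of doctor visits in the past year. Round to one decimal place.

6.7

Weight each group's respondent value by its population share:
  day shift, 18–57: 0.14 × 1.5 = 0.21
  day shift, 58+: 0.08 × 10 = 0.8
  evening shift, 18–57: 0.62 × 7.5 = 4.65
  evening shift, 58+: 0.16 × 6.5 = 1.04
Post-stratified estimate = 6.7 → 6.7.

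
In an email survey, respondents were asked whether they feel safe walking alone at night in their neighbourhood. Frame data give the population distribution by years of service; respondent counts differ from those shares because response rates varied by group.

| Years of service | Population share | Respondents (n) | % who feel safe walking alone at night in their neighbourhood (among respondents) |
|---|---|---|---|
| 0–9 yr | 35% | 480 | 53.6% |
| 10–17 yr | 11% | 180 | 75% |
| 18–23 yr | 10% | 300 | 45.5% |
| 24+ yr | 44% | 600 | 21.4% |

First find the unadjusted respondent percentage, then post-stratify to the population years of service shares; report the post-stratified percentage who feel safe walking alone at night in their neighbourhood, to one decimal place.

Without adjustment, the pooled respondent share is:
  (480/1560)×53.6 + (180/1560)×75 + (300/1560)×45.5 + (600/1560)×21.4 = 42.1269%
Post-stratified estimate weights by population shares:
  0.35×53.6 + 0.11×75 + 0.1×45.5 + 0.44×21.4 = 40.976%

41.0%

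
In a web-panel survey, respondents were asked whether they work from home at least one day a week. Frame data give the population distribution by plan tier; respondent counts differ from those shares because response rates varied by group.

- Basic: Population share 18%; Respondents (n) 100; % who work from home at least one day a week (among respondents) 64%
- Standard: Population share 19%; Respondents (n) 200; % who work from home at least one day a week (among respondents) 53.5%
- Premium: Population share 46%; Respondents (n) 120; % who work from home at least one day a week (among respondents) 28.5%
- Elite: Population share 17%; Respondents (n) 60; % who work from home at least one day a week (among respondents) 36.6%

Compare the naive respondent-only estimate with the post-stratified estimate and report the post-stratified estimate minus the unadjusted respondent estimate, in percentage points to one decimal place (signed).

-6.3 percentage points

Naive respondent-only estimate (weights = respondent counts):
  (100/480)×64 + (200/480)×53.5 + (120/480)×28.5 + (60/480)×36.6 = 47.325%
Post-stratified estimate weights by population shares:
  0.18×64 + 0.19×53.5 + 0.46×28.5 + 0.17×36.6 = 41.017%
Difference = 41.017 − 47.325 = -6.308 pp.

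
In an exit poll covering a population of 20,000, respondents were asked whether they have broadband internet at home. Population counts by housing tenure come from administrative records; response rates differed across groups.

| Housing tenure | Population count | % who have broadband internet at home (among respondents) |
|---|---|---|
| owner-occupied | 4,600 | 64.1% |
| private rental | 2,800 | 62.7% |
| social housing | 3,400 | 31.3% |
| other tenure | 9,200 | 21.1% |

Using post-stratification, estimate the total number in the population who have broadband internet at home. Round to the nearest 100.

7,700

Estimated count per cell = population count × respondent percentage:
  owner-occupied: 4,600 × 64.1% = 2948.6
  private rental: 2,800 × 62.7% = 1755.6
  social housing: 3,400 × 31.3% = 1064.2
  other tenure: 9,200 × 21.1% = 1941.2
Estimated total = 7709.6 → 7,700.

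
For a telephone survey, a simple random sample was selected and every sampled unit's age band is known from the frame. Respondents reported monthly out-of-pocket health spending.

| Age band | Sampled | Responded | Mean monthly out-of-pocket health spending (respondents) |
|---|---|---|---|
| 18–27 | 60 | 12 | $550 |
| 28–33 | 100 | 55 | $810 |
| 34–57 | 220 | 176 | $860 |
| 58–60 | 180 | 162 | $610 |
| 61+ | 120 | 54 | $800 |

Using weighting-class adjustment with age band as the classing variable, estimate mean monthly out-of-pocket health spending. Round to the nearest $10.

$750

Class response rates: 18–27 12/60 = 20%, 28–33 55/100 = 55%, 34–57 176/220 = 80%, 58–60 162/180 = 90%, 61+ 54/120 = 45%.
Inverse-response-rate weighting restores each class to its sampled count, so class totals weight by n_sampled:
  18–27: 60 × 550 = 33,000
  28–33: 100 × 810 = 81,000
  34–57: 220 × 860 = 189,200
  58–60: 180 × 610 = 109,800
  61+: 120 × 800 = 96,000
Adjusted estimate = 509,000 / 680 = 748.529 → $750.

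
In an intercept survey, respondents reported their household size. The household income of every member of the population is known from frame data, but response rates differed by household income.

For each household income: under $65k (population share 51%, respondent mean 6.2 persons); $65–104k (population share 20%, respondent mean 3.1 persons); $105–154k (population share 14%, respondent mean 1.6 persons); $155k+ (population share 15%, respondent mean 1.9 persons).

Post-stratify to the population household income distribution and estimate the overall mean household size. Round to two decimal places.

Post-stratification weights by population share, not respondent share:
  under $65k: 0.51 × 6.2 = 3.162
  $65–104k: 0.2 × 3.1 = 0.62
  $105–154k: 0.14 × 1.6 = 0.224
  $155k+: 0.15 × 1.9 = 0.285
Post-stratified estimate = 4.291 → 4.29.

4.29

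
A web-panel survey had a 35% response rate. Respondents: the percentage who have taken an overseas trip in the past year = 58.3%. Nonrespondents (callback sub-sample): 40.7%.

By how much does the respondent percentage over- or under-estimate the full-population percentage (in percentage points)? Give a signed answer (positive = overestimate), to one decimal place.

+11.4 percentage points

Nonresponse fraction = 1 − 0.35 = 0.65.
Bias = (nonresponse fraction) × (respondent percentage − nonrespondent percentage)
     = 0.65 × (58.3 − 40.7) = 0.65 × 17.6 = 11.44.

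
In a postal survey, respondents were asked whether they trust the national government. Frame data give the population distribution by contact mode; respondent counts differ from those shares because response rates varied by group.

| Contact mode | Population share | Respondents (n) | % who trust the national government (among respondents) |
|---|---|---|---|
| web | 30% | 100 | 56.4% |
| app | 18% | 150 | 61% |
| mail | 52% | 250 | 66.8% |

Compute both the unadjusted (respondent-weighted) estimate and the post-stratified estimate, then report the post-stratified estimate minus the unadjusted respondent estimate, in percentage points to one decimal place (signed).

Naive respondent-only estimate (weights = respondent counts):
  (100/500)×56.4 + (150/500)×61 + (250/500)×66.8 = 62.98%
Reweighting by population contact mode shares:
  0.3×56.4 + 0.18×61 + 0.52×66.8 = 62.636%
Difference = 62.636 − 62.98 = -0.344 pp.

-0.3 percentage points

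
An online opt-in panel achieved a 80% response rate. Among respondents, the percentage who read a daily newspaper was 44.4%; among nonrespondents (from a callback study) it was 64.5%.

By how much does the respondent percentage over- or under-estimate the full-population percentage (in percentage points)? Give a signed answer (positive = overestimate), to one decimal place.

-4.0 percentage points

Nonresponse fraction = 1 − 0.8 = 0.2.
Bias = (nonresponse fraction) × (respondent percentage − nonrespondent percentage)
     = 0.2 × (44.4 − 64.5) = 0.2 × -20.1 = -4.02.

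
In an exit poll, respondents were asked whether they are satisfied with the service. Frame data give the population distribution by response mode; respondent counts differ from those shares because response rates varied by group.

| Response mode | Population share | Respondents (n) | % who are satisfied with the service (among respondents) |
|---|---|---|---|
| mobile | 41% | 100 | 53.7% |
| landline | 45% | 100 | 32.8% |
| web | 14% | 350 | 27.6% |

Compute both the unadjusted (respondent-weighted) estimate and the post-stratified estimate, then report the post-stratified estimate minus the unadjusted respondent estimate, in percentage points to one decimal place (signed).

+7.4 percentage points

Unadjusted (pooled respondent) estimate weights by respondent counts:
  (100/550)×53.7 + (100/550)×32.8 + (350/550)×27.6 = 33.2909%
Post-stratified estimate weights by population shares:
  0.41×53.7 + 0.45×32.8 + 0.14×27.6 = 40.641%
Difference = 40.641 − 33.2909 = 7.3501 pp.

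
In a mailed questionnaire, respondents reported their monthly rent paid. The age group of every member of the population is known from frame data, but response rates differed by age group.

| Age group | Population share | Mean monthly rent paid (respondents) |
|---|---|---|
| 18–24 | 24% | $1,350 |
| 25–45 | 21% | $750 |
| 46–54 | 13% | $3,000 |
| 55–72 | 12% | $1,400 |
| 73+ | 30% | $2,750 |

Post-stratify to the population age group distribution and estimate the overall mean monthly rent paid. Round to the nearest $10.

Weight each group's respondent value by its population share:
  18–24: 0.24 × 1350 = 324
  25–45: 0.21 × 750 = 157.5
  46–54: 0.13 × 3000 = 390
  55–72: 0.12 × 1400 = 168
  73+: 0.3 × 2750 = 825
Post-stratified estimate = 1864.5 → $1,860.

$1,860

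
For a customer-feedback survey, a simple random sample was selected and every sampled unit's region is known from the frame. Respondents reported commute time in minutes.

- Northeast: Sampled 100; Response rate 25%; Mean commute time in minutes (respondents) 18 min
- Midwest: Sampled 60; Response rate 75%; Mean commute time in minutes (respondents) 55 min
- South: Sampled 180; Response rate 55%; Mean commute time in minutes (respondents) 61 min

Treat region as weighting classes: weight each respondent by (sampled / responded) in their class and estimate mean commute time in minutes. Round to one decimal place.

47.3

Each respondent's weight = sampled/responded in their class; summing within a class gives n_sampled, so:
  Northeast: 100 × 18 = 1800
  Midwest: 60 × 55 = 3300
  South: 180 × 61 = 10,980
Adjusted estimate = 16,080 / 340 = 47.2941 → 47.3.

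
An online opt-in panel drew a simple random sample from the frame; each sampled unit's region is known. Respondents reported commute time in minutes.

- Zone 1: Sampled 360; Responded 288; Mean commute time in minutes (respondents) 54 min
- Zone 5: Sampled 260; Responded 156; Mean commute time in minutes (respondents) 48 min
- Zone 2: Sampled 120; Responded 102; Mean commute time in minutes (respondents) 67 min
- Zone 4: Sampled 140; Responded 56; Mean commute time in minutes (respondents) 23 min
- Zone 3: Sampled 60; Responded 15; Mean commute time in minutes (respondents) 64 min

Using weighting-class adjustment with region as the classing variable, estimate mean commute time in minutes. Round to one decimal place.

50.0

Class response rates: Zone 1 288/360 = 80%, Zone 5 156/260 = 60%, Zone 2 102/120 = 85%, Zone 4 56/140 = 40%, Zone 3 15/60 = 25%.
Inverse-response-rate weighting restores each class to its sampled count, so class totals weight by n_sampled:
  Zone 1: 360 × 54 = 19,440
  Zone 5: 260 × 48 = 12,480
  Zone 2: 120 × 67 = 8040
  Zone 4: 140 × 23 = 3220
  Zone 3: 60 × 64 = 3840
Adjusted estimate = 47,020 / 940 = 50.0213 → 50.0.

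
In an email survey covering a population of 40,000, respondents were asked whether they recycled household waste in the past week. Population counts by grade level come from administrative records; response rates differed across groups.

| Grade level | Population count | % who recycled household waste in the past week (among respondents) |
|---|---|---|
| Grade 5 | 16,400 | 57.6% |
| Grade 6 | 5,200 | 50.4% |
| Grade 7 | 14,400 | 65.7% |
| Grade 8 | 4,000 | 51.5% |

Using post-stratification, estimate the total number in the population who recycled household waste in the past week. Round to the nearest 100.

23,600

Estimated count per cell = population count × respondent percentage:
  Grade 5: 16,400 × 57.6% = 9446.4
  Grade 6: 5,200 × 50.4% = 2620.8
  Grade 7: 14,400 × 65.7% = 9460.8
  Grade 8: 4,000 × 51.5% = 2060
Estimated total = 23,588 → 23,600.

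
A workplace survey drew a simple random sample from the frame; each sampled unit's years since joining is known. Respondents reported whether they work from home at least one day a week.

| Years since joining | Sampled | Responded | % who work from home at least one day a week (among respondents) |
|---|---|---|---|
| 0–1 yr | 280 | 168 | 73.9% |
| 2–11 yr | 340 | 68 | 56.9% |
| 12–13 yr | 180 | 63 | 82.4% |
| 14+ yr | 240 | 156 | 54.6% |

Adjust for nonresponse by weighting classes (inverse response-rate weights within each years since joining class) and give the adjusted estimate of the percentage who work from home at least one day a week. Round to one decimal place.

Response rates by class: 0–1 yr 168/280 = 60%, 2–11 yr 68/340 = 20%, 12–13 yr 63/180 = 35%, 14+ yr 156/240 = 65%.
Weighting each respondent by the inverse class response rate inflates each class back to its sampled size, so the class weight is n_sampled:
  0–1 yr: 280 × 73.9 = 20,692
  2–11 yr: 340 × 56.9 = 19,346
  12–13 yr: 180 × 82.4 = 14832
  14+ yr: 240 × 54.6 = 13,104
Adjusted estimate = 67,974 / 1,040 = 65.3596 → 65.4%.

65.4%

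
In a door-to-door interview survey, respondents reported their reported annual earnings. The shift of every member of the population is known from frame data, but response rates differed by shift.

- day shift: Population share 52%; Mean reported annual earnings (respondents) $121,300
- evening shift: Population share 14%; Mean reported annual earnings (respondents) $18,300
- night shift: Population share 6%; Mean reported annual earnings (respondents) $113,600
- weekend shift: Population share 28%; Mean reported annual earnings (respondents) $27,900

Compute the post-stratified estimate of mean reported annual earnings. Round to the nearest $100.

$80,300

Each cell contributes population-share × respondent value:
  day shift: 0.52 × 121,300 = 63,076
  evening shift: 0.14 × 18,300 = 2562
  night shift: 0.06 × 113,600 = 6816
  weekend shift: 0.28 × 27,900 = 7812
Post-stratified estimate = 80,266 → $80,300.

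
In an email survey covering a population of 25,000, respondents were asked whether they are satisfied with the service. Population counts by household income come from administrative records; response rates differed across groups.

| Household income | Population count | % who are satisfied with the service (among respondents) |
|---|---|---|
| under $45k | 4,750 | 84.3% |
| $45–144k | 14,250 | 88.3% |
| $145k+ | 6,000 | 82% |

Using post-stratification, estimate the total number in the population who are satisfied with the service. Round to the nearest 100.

21,500

Each cell contributes its population count × the respondent rate:
  under $45k: 4,750 × 84.3% = 4004.25
  $45–144k: 14,250 × 88.3% = 12582.8
  $145k+: 6,000 × 82% = 4920
Estimated total = 21,507 → 21,500.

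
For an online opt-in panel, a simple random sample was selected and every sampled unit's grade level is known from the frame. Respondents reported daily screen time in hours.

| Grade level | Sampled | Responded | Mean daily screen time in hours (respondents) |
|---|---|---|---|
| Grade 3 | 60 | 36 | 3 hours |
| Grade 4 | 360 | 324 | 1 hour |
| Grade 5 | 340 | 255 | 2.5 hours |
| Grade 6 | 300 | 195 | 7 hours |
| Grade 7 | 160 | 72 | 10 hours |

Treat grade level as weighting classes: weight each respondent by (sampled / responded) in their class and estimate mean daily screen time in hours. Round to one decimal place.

4.2

Response rates by class: Grade 3 36/60 = 60%, Grade 4 324/360 = 90%, Grade 5 255/340 = 75%, Grade 6 195/300 = 65%, Grade 7 72/160 = 45%.
With weight = n_sampled/n_responded per class, the weighted class total is n_sampled:
  Grade 3: 60 × 3 = 180
  Grade 4: 360 × 1 = 360
  Grade 5: 340 × 2.5 = 850
  Grade 6: 300 × 7 = 2100
  Grade 7: 160 × 10 = 1600
Adjusted estimate = 5090 / 1,220 = 4.17213 → 4.2.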